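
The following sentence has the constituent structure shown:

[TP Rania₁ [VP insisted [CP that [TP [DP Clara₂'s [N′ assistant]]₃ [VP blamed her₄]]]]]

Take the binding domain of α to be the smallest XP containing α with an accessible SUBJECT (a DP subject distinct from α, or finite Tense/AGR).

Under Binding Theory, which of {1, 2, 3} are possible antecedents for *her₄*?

*her* is a pronoun, so Principle B applies: it must be free in its binding domain.
Binding domain of *her₄*: the embedded TP, whose subject is [Clara₂'s assistant]₃.
*Rania₁* c-commands the pronoun but from outside its binding domain, and is not c-commanded by it → coindexation permitted.
*Clara₂* and the pronoun do not c-command one another → neither Principle B nor Principle C is at stake; coindexation permitted.
*[Clara₂'s assistant]₃* c-commands the pronoun within its binding domain → coindexation would violate Principle B.

{1, 2}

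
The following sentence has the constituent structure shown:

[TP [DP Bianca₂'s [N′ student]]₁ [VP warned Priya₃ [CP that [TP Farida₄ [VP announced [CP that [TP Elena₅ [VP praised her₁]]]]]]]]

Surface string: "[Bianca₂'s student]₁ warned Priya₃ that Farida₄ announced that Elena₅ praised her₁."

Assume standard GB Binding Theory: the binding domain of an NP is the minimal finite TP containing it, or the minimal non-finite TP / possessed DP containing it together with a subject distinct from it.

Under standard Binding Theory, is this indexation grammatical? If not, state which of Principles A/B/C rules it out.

The two coindexed NPs are *[Bianca₂'s student]₁* and *her₁*.
*her₁* is a pronoun; its binding domain is the embedded TP, whose subject is Elena₅. Within that domain it is c-commanded only by *Elena₅*, which carries a different index — the pronoun is free locally, so Principle B holds.
*[Bianca₂'s student]₁* is an R-expression; *her₁* does not c-command it, and no other NP shares its index, so Principle C is satisfied.
All principles are respected.

grammatical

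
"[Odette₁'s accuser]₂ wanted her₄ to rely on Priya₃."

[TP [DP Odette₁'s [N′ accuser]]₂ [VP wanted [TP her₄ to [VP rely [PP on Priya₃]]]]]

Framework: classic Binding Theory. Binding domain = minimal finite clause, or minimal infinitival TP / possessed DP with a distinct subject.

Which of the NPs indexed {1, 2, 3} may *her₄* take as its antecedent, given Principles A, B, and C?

{1}

*her* is a pronoun, so Principle B applies: it must be free in its binding domain.
Binding domain of *her₄*: the matrix TP, whose subject is [Odette₁'s accuser]₂.
*Odette₁* and the pronoun do not c-command one another → neither Principle B nor Principle C is at stake; coindexation permitted.
*[Odette₁'s accuser]₂* c-commands the pronoun within its binding domain → coindexation would violate Principle B.
*Priya₃*: the pronoun c-commands this R-expression → coindexation would violate Principle C on *Priya₃*.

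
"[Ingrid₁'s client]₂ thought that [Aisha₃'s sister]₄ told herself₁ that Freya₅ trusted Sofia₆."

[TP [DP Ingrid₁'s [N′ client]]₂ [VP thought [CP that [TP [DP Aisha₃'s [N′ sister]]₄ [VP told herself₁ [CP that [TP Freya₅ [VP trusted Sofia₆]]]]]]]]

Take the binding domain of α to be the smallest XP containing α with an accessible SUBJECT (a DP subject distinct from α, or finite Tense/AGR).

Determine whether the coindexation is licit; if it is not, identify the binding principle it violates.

Principle A

The two coindexed NPs are *Ingrid₁* and *herself₁*.
*herself₁* is an anaphor. Principle A requires it to be bound within its binding domain — the embedded TP, whose subject is [Aisha₃'s sister]₄.
Within that domain it is c-commanded by *[Aisha₃'s sister]₄*, which does not share its index.
*Ingrid₁* does not c-command the anaphor at all.
The anaphor is unbound in its domain → Principle A violation.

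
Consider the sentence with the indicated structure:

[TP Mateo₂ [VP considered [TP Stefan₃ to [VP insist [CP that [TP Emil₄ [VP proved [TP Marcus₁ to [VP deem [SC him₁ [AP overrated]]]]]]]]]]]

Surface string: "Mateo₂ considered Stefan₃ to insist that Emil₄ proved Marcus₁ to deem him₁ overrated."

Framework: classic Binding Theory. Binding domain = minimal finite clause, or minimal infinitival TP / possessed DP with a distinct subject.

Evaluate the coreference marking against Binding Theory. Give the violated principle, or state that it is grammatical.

Principle B

The two coindexed NPs are *Marcus₁* and *him₁*.
*him₁* is a pronoun. Its binding domain is the embedded TP, whose subject is Marcus₁.
*Marcus₁* c-commands it within that domain and carries the same index.
The pronoun is locally bound → Principle B violation.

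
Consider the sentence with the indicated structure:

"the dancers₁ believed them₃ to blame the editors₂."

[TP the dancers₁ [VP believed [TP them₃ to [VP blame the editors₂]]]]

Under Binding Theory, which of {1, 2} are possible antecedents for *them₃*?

none

*them* is a pronoun, so Principle B applies: it must be free in its binding domain.
Binding domain of *them₃*: the matrix TP, whose subject is the dancers₁.
*the dancers₁* c-commands the pronoun within its binding domain → coindexation would violate Principle B.
*the editors₂*: the pronoun c-commands this R-expression → coindexation would violate Principle C on *the editors₂*.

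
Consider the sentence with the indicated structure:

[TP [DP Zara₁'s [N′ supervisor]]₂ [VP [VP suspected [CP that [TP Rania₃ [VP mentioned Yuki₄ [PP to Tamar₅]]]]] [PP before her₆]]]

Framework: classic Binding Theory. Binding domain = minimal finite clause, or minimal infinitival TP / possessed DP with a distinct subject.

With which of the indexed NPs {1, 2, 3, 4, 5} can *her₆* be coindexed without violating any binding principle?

*her* is a pronoun, so Principle B applies: it must be free in its binding domain.
Binding domain of *her₆*: the matrix TP, whose subject is [Zara₁'s supervisor]₂.
*Zara₁* and the pronoun do not c-command one another → neither Principle B nor Principle C is at stake; coindexation permitted.
*[Zara₁'s supervisor]₂* c-commands the pronoun within its binding domain → coindexation would violate Principle B.
*Rania₃* and the pronoun do not c-command one another → neither Principle B nor Principle C is at stake; coindexation permitted.
*Yuki₄* and the pronoun do not c-command one another → neither Principle B nor Principle C is at stake; coindexation permitted.
*Tamar₅* and the pronoun do not c-command one another → neither Principle B nor Principle C is at stake; coindexation permitted.

{1, 3, 4, 5}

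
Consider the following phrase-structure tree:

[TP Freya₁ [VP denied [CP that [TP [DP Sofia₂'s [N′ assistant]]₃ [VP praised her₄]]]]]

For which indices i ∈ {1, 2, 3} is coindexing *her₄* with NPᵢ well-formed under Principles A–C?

{1, 2}

*her* is a pronoun, so Principle B applies: it must be free in its binding domain.
Binding domain of *her₄*: the embedded TP, whose subject is [Sofia₂'s assistant]₃.
*Freya₁* c-commands the pronoun but from outside its binding domain, and is not c-commanded by it → coindexation permitted.
*Sofia₂* and the pronoun do not c-command one another → neither Principle B nor Principle C is at stake; coindexation permitted.
*[Sofia₂'s assistant]₃* c-commands the pronoun within its binding domain → coindexation would violate Principle B.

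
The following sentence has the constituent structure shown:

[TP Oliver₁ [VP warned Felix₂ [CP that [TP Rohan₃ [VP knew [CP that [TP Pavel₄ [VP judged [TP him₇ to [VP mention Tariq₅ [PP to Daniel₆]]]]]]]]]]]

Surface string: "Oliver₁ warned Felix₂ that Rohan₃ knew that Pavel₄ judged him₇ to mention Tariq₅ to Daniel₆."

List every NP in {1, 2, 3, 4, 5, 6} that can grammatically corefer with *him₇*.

*him* is a pronoun, so Principle B applies: it must be free in its binding domain.
Binding domain of *him₇*: the embedded TP, whose subject is Pavel₄.
*Oliver₁* c-commands the pronoun but from outside its binding domain, and is not c-commanded by it → coindexation permitted.
*Felix₂* c-commands the pronoun but from outside its binding domain, and is not c-commanded by it → coindexation permitted.
*Rohan₃* c-commands the pronoun but from outside its binding domain, and is not c-commanded by it → coindexation permitted.
*Pavel₄* c-commands the pronoun within its binding domain → coindexation would violate Principle B.
*Tariq₅*: the pronoun c-commands this R-expression → coindexation would violate Principle C on *Tariq₅*.
*Daniel₆*: the pronoun c-commands this R-expression → coindexation would violate Principle C on *Daniel₆*.

{1, 2, 3}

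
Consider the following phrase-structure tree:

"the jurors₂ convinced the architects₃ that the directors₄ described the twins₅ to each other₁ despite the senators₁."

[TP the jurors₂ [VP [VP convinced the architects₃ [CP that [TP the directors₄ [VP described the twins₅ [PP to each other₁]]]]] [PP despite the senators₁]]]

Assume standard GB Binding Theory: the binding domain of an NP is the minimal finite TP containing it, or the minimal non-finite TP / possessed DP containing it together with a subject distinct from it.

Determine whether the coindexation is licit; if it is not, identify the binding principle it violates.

The two coindexed NPs are *the senators₁* and *each other₁*.
*each other₁* is an anaphor. Principle A requires it to be bound within its binding domain — the embedded TP, whose subject is the directors₄.
Within that domain it is c-commanded by *the directors₄*, *the twins₅*, none of which share its index.
*the senators₁* does not c-command the anaphor at all.
The anaphor is unbound in its domain → Principle A violation.

Principle A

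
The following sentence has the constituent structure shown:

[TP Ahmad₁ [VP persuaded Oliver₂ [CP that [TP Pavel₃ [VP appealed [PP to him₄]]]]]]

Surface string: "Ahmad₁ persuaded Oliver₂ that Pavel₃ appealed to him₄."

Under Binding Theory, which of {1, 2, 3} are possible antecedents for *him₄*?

{1, 2}

*him* is a pronoun, so Principle B applies: it must be free in its binding domain.
Binding domain of *him₄*: the embedded TP, whose subject is Pavel₃.
*Ahmad₁* c-commands the pronoun but from outside its binding domain, and is not c-commanded by it → coindexation permitted.
*Oliver₂* c-commands the pronoun but from outside its binding domain, and is not c-commanded by it → coindexation permitted.
*Pavel₃* c-commands the pronoun within its binding domain → coindexation would violate Principle B.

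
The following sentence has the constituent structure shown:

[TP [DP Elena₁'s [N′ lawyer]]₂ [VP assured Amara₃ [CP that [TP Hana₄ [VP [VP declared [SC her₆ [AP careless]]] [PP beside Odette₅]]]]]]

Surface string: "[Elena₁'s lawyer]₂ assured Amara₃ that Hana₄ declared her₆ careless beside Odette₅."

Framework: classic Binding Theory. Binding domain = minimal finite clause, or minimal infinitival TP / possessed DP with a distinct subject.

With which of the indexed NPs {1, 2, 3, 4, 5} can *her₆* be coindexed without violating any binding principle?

*her* is a pronoun, so Principle B applies: it must be free in its binding domain.
Binding domain of *her₆*: the embedded TP, whose subject is Hana₄.
*Elena₁* and the pronoun do not c-command one another → neither Principle B nor Principle C is at stake; coindexation permitted.
*[Elena₁'s lawyer]₂* c-commands the pronoun but from outside its binding domain, and is not c-commanded by it → coindexation permitted.
*Amara₃* c-commands the pronoun but from outside its binding domain, and is not c-commanded by it → coindexation permitted.
*Hana₄* c-commands the pronoun within its binding domain → coindexation would violate Principle B.
*Odette₅* and the pronoun do not c-command one another → neither Principle B nor Principle C is at stake; coindexation permitted.

{1, 2, 3, 5}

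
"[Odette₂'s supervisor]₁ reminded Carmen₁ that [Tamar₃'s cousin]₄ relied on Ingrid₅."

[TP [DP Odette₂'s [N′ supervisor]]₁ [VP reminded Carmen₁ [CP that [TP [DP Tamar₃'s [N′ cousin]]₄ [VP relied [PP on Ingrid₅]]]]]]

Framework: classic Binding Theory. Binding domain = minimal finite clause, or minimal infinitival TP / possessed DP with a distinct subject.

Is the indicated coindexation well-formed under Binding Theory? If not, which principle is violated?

Principle C

The two coindexed NPs are *[Odette₂'s supervisor]₁* and *Carmen₁*.
*Carmen₁* is an R-expression. Principle C requires it to be free everywhere.
*[Odette₂'s supervisor]₁* c-commands it and carries the same index.
The R-expression is bound → Principle C violation.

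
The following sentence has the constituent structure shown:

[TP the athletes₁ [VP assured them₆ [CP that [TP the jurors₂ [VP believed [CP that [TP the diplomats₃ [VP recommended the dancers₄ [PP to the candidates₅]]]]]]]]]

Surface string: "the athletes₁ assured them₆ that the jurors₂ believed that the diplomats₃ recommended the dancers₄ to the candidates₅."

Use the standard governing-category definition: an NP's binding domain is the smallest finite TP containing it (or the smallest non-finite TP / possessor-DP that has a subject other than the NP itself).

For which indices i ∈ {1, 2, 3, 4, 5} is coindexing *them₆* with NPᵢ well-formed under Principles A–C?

*them* is a pronoun, so Principle B applies: it must be free in its binding domain.
Binding domain of *them₆*: the matrix TP, whose subject is the athletes₁.
*the athletes₁* c-commands the pronoun within its binding domain → coindexation would violate Principle B.
*the jurors₂*: the pronoun c-commands this R-expression → coindexation would violate Principle C on *the jurors₂*.
*the diplomats₃*: the pronoun c-commands this R-expression → coindexation would violate Principle C on *the diplomats₃*.
*the dancers₄*: the pronoun c-commands this R-expression → coindexation would violate Principle C on *the dancers₄*.
*the candidates₅*: the pronoun c-commands this R-expression → coindexation would violate Principle C on *the candidates₅*.

none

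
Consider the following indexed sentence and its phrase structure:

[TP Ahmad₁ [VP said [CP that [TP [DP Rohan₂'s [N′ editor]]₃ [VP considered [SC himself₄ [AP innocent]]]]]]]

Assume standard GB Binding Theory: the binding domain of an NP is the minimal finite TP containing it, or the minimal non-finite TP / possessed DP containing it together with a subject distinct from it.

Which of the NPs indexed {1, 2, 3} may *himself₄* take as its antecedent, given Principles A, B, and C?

{3}

*himself* is an anaphor, so Principle A applies: it must be bound in its binding domain.
Binding domain of *himself₄*: the embedded TP, whose subject is [Rohan₂'s editor]₃.
*Ahmad₁* c-commands the anaphor but is outside its binding domain → cannot satisfy Principle A.
*Rohan₂* does not c-command the anaphor → cannot bind it.
*[Rohan₂'s editor]₃* c-commands the anaphor within its binding domain → licit binder.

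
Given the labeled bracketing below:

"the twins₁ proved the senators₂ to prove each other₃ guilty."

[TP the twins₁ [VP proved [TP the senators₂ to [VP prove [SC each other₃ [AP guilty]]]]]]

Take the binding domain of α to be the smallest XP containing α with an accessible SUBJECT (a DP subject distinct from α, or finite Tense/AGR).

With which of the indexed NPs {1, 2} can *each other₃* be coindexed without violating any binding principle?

*each other* is an anaphor, so Principle A applies: it must be bound in its binding domain.
Binding domain of *each other₃*: the embedded TP, whose subject is the senators₂.
*the twins₁* c-commands the anaphor but is outside its binding domain → cannot satisfy Principle A.
*the senators₂* c-commands the anaphor within its binding domain → licit binder.

{2}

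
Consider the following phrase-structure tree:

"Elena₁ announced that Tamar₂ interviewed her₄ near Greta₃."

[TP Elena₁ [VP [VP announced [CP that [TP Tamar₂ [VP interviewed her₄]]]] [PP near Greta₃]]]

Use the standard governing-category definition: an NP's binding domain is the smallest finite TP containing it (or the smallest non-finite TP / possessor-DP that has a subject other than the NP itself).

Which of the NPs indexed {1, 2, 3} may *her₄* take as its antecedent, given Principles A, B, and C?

*her* is a pronoun, so Principle B applies: it must be free in its binding domain.
Binding domain of *her₄*: the embedded TP, whose subject is Tamar₂.
*Elena₁* c-commands the pronoun but from outside its binding domain, and is not c-commanded by it → coindexation permitted.
*Tamar₂* c-commands the pronoun within its binding domain → coindexation would violate Principle B.
*Greta₃* and the pronoun do not c-command one another → neither Principle B nor Principle C is at stake; coindexation permitted.

{1, 3}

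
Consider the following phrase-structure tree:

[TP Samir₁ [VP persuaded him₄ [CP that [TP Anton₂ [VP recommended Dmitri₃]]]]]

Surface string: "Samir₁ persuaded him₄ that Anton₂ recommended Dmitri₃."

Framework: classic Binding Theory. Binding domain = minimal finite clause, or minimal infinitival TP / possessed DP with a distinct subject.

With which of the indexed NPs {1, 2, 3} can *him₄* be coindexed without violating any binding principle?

none

*him* is a pronoun, so Principle B applies: it must be free in its binding domain.
Binding domain of *him₄*: the matrix TP, whose subject is Samir₁.
*Samir₁* c-commands the pronoun within its binding domain → coindexation would violate Principle B.
*Anton₂*: the pronoun c-commands this R-expression → coindexation would violate Principle C on *Anton₂*.
*Dmitri₃*: the pronoun c-commands this R-expression → coindexation would violate Principle C on *Dmitri₃*.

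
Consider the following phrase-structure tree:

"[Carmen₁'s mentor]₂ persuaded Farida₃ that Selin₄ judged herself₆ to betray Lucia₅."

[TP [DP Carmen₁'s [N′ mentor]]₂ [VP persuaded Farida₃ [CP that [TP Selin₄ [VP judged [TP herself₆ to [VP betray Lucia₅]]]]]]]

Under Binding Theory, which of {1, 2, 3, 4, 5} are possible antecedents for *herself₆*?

*herself* is an anaphor, so Principle A applies: it must be bound in its binding domain.
Binding domain of *herself₆*: the embedded TP, whose subject is Selin₄.
*Carmen₁* does not c-command the anaphor → cannot bind it.
*[Carmen₁'s mentor]₂* c-commands the anaphor but is outside its binding domain → cannot satisfy Principle A.
*Farida₃* c-commands the anaphor but is outside its binding domain → cannot satisfy Principle A.
*Selin₄* c-commands the anaphor within its binding domain → licit binder.
*Lucia₅* does not c-command the anaphor → cannot bind it.

{4}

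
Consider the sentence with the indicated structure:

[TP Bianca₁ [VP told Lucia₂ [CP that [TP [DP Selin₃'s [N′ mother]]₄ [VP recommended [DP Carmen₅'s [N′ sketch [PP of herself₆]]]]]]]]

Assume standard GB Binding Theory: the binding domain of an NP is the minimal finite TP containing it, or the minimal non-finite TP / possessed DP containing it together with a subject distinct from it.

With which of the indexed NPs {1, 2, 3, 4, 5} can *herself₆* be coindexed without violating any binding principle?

*herself* is an anaphor, so Principle A applies: it must be bound in its binding domain.
Binding domain of *herself₆*: the possessed DP, whose subject is Carmen₅.
*Bianca₁* c-commands the anaphor but is outside its binding domain → cannot satisfy Principle A.
*Lucia₂* c-commands the anaphor but is outside its binding domain → cannot satisfy Principle A.
*Selin₃* does not c-command the anaphor → cannot bind it.
*[Selin₃'s mother]₄* c-commands the anaphor but is outside its binding domain → cannot satisfy Principle A.
*Carmen₅* c-commands the anaphor within its binding domain → licit binder.

{5}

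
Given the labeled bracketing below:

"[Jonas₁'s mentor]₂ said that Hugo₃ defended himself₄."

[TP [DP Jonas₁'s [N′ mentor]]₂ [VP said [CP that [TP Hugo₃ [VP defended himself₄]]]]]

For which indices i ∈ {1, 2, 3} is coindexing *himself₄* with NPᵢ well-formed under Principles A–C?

*himself* is an anaphor, so Principle A applies: it must be bound in its binding domain.
Binding domain of *himself₄*: the embedded TP, whose subject is Hugo₃.
*Jonas₁* does not c-command the anaphor → cannot bind it.
*[Jonas₁'s mentor]₂* c-commands the anaphor but is outside its binding domain → cannot satisfy Principle A.
*Hugo₃* c-commands the anaphor within its binding domain → licit binder.

{3}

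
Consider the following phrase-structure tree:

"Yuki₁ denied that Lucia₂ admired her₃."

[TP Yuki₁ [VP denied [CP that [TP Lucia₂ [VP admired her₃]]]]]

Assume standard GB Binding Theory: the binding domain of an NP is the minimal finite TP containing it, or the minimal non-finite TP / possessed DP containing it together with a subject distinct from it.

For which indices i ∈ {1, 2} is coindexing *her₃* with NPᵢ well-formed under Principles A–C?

*her* is a pronoun, so Principle B applies: it must be free in its binding domain.
Binding domain of *her₃*: the embedded TP, whose subject is Lucia₂.
*Yuki₁* c-commands the pronoun but from outside its binding domain, and is not c-commanded by it → coindexation permitted.
*Lucia₂* c-commands the pronoun within its binding domain → coindexation would violate Principle B.

{1}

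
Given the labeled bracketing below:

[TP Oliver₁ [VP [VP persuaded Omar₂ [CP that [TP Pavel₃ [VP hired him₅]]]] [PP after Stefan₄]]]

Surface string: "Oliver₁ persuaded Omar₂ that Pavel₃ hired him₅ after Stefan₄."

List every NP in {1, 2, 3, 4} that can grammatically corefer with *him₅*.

*him* is a pronoun, so Principle B applies: it must be free in its binding domain.
Binding domain of *him₅*: the embedded TP, whose subject is Pavel₃.
*Oliver₁* c-commands the pronoun but from outside its binding domain, and is not c-commanded by it → coindexation permitted.
*Omar₂* c-commands the pronoun but from outside its binding domain, and is not c-commanded by it → coindexation permitted.
*Pavel₃* c-commands the pronoun within its binding domain → coindexation would violate Principle B.
*Stefan₄* and the pronoun do not c-command one another → neither Principle B nor Principle C is at stake; coindexation permitted.

{1, 2, 4}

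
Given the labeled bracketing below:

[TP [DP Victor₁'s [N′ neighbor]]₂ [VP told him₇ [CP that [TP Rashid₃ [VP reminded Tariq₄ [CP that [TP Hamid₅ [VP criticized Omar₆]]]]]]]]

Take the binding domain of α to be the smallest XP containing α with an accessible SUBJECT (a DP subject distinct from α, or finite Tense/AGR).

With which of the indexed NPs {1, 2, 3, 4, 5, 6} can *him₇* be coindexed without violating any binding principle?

{1}

*him* is a pronoun, so Principle B applies: it must be free in its binding domain.
Binding domain of *him₇*: the matrix TP, whose subject is [Victor₁'s neighbor]₂.
*Victor₁* and the pronoun do not c-command one another → neither Principle B nor Principle C is at stake; coindexation permitted.
*[Victor₁'s neighbor]₂* c-commands the pronoun within its binding domain → coindexation would violate Principle B.
*Rashid₃*: the pronoun c-commands this R-expression → coindexation would violate Principle C on *Rashid₃*.
*Tariq₄*: the pronoun c-commands this R-expression → coindexation would violate Principle C on *Tariq₄*.
*Hamid₅*: the pronoun c-commands this R-expression → coindexation would violate Principle C on *Hamid₅*.
*Omar₆*: the pronoun c-commands this R-expression → coindexation would violate Principle C on *Omar₆*.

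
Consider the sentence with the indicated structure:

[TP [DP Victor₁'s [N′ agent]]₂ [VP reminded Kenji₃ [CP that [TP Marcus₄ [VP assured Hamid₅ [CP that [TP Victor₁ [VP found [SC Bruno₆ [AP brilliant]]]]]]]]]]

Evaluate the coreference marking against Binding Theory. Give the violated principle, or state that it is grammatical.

The two coindexed NPs are *Victor₁* and *Victor₁*.
*Victor₁* is an R-expression; no coindexed NP c-commands it, so Principle C holds.
*Victor₁* is an R-expression; *Victor₁* does not c-command it, and no other NP shares its index, so Principle C is satisfied.
All principles are respected.

grammatical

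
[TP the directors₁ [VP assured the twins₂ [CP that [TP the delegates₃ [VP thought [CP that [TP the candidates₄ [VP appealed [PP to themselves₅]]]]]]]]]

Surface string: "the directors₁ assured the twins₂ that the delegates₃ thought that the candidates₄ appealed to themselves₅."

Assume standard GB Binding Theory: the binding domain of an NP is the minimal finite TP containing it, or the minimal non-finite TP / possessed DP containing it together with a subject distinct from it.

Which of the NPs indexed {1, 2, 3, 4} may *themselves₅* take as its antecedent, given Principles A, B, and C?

{4}

*themselves* is an anaphor, so Principle A applies: it must be bound in its binding domain.
Binding domain of *themselves₅*: the embedded TP, whose subject is the candidates₄.
*the directors₁* c-commands the anaphor but is outside its binding domain → cannot satisfy Principle A.
*the twins₂* c-commands the anaphor but is outside its binding domain → cannot satisfy Principle A.
*the delegates₃* c-commands the anaphor but is outside its binding domain → cannot satisfy Principle A.
*the candidates₄* c-commands the anaphor within its binding domain → licit binder.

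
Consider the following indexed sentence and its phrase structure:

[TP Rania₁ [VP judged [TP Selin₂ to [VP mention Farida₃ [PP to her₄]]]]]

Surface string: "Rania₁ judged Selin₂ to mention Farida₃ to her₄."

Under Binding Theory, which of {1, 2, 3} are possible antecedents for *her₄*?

*her* is a pronoun, so Principle B applies: it must be free in its binding domain.
Binding domain of *her₄*: the embedded TP, whose subject is Selin₂.
*Rania₁* c-commands the pronoun but from outside its binding domain, and is not c-commanded by it → coindexation permitted.
*Selin₂* c-commands the pronoun within its binding domain → coindexation would violate Principle B.
*Farida₃* c-commands the pronoun within its binding domain → coindexation would violate Principle B.

{1}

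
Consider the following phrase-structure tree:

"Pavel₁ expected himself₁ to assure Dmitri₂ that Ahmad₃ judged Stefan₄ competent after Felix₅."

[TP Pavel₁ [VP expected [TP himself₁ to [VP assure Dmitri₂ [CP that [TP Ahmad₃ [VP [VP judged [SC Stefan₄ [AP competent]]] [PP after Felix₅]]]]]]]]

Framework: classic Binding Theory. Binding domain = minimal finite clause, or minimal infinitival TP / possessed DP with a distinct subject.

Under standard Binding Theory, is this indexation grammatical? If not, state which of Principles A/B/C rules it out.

grammatical

The two coindexed NPs are *Pavel₁* and *himself₁*.
*himself₁* is an anaphor; its binding domain is the matrix TP, whose subject is Pavel₁. *Pavel₁* c-commands it within that domain and shares its index, so Principle A is satisfied.
*Pavel₁* is an R-expression; *himself₁* does not c-command it, and no other NP shares its index, so Principle C is satisfied.
All principles are respected.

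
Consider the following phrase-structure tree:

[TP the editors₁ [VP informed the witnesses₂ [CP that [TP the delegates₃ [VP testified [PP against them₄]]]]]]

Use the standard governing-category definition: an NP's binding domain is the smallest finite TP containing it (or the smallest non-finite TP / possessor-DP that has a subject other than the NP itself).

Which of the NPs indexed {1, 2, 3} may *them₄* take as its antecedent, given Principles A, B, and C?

{1, 2}

*them* is a pronoun, so Principle B applies: it must be free in its binding domain.
Binding domain of *them₄*: the embedded TP, whose subject is the delegates₃.
*the editors₁* c-commands the pronoun but from outside its binding domain, and is not c-commanded by it → coindexation permitted.
*the witnesses₂* c-commands the pronoun but from outside its binding domain, and is not c-commanded by it → coindexation permitted.
*the delegates₃* c-commands the pronoun within its binding domain → coindexation would violate Principle B.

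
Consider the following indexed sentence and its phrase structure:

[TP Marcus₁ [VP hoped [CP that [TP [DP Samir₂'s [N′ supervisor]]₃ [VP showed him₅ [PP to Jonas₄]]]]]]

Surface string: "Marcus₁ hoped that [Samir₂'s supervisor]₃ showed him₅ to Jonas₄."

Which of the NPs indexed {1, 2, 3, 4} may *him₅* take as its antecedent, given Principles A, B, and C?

*him* is a pronoun, so Principle B applies: it must be free in its binding domain.
Binding domain of *him₅*: the embedded TP, whose subject is [Samir₂'s supervisor]₃.
*Marcus₁* c-commands the pronoun but from outside its binding domain, and is not c-commanded by it → coindexation permitted.
*Samir₂* and the pronoun do not c-command one another → neither Principle B nor Principle C is at stake; coindexation permitted.
*[Samir₂'s supervisor]₃* c-commands the pronoun within its binding domain → coindexation would violate Principle B.
*Jonas₄*: the pronoun c-commands this R-expression → coindexation would violate Principle C on *Jonas₄*.

{1, 2}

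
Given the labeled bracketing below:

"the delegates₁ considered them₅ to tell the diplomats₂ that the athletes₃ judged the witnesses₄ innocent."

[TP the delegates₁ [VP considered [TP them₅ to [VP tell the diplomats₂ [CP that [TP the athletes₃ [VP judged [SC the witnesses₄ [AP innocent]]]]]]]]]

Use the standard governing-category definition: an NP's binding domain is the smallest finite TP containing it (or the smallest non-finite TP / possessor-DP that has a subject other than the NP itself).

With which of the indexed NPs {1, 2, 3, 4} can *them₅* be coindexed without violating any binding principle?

none

*them* is a pronoun, so Principle B applies: it must be free in its binding domain.
Binding domain of *them₅*: the matrix TP, whose subject is the delegates₁.
*the delegates₁* c-commands the pronoun within its binding domain → coindexation would violate Principle B.
*the diplomats₂*: the pronoun c-commands this R-expression → coindexation would violate Principle C on *the diplomats₂*.
*the athletes₃*: the pronoun c-commands this R-expression → coindexation would violate Principle C on *the athletes₃*.
*the witnesses₄*: the pronoun c-commands this R-expression → coindexation would violate Principle C on *the witnesses₄*.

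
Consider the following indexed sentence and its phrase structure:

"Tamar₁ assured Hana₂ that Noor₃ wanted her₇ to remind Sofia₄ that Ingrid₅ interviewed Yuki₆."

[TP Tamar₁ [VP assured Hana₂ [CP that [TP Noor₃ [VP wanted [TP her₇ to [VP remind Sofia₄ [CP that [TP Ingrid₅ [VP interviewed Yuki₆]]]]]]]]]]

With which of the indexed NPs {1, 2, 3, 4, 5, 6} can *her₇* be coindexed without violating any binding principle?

{1, 2}

*her* is a pronoun, so Principle B applies: it must be free in its binding domain.
Binding domain of *her₇*: the embedded TP, whose subject is Noor₃.
*Tamar₁* c-commands the pronoun but from outside its binding domain, and is not c-commanded by it → coindexation permitted.
*Hana₂* c-commands the pronoun but from outside its binding domain, and is not c-commanded by it → coindexation permitted.
*Noor₃* c-commands the pronoun within its binding domain → coindexation would violate Principle B.
*Sofia₄*: the pronoun c-commands this R-expression → coindexation would violate Principle C on *Sofia₄*.
*Ingrid₅*: the pronoun c-commands this R-expression → coindexation would violate Principle C on *Ingrid₅*.
*Yuki₆*: the pronoun c-commands this R-expression → coindexation would violate Principle C on *Yuki₆*.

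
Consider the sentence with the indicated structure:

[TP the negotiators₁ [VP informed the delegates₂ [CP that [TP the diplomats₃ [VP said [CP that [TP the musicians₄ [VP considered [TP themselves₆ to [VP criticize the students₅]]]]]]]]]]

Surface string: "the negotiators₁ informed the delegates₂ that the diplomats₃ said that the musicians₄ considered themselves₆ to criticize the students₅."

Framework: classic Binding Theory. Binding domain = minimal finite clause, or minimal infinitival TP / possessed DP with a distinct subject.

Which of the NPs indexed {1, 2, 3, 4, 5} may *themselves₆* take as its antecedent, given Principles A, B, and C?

{4}

*themselves* is an anaphor, so Principle A applies: it must be bound in its binding domain.
Binding domain of *themselves₆*: the embedded TP, whose subject is the musicians₄.
*the negotiators₁* c-commands the anaphor but is outside its binding domain → cannot satisfy Principle A.
*the delegates₂* c-commands the anaphor but is outside its binding domain → cannot satisfy Principle A.
*the diplomats₃* c-commands the anaphor but is outside its binding domain → cannot satisfy Principle A.
*the musicians₄* c-commands the anaphor within its binding domain → licit binder.
*the students₅* does not c-command the anaphor → cannot bind it.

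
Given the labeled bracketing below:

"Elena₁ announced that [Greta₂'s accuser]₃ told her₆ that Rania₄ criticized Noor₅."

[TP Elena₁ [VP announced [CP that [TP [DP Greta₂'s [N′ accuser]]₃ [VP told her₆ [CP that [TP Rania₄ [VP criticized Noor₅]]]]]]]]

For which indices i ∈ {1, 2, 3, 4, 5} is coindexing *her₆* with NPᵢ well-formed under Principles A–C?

{1, 2}

*her* is a pronoun, so Principle B applies: it must be free in its binding domain.
Binding domain of *her₆*: the embedded TP, whose subject is [Greta₂'s accuser]₃.
*Elena₁* c-commands the pronoun but from outside its binding domain, and is not c-commanded by it → coindexation permitted.
*Greta₂* and the pronoun do not c-command one another → neither Principle B nor Principle C is at stake; coindexation permitted.
*[Greta₂'s accuser]₃* c-commands the pronoun within its binding domain → coindexation would violate Principle B.
*Rania₄*: the pronoun c-commands this R-expression → coindexation would violate Principle C on *Rania₄*.
*Noor₅*: the pronoun c-commands this R-expression → coindexation would violate Principle C on *Noor₅*.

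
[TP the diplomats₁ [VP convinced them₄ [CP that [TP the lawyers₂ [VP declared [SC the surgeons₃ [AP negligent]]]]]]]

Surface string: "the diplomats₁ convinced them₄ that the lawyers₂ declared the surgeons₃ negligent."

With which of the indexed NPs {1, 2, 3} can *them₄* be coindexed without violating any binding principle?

none

*them* is a pronoun, so Principle B applies: it must be free in its binding domain.
Binding domain of *them₄*: the matrix TP, whose subject is the diplomats₁.
*the diplomats₁* c-commands the pronoun within its binding domain → coindexation would violate Principle B.
*the lawyers₂*: the pronoun c-commands this R-expression → coindexation would violate Principle C on *the lawyers₂*.
*the surgeons₃*: the pronoun c-commands this R-expression → coindexation would violate Principle C on *the surgeons₃*.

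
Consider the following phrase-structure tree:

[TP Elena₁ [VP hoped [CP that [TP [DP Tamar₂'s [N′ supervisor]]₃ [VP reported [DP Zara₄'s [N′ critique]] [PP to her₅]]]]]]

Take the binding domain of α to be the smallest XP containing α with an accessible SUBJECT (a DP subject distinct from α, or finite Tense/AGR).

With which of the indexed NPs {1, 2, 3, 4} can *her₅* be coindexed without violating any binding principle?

*her* is a pronoun, so Principle B applies: it must be free in its binding domain.
Binding domain of *her₅*: the embedded TP, whose subject is [Tamar₂'s supervisor]₃.
*Elena₁* c-commands the pronoun but from outside its binding domain, and is not c-commanded by it → coindexation permitted.
*Tamar₂* and the pronoun do not c-command one another → neither Principle B nor Principle C is at stake; coindexation permitted.
*[Tamar₂'s supervisor]₃* c-commands the pronoun within its binding domain → coindexation would violate Principle B.
*Zara₄* and the pronoun do not c-command one another → neither Principle B nor Principle C is at stake; coindexation permitted.

{1, 2, 4}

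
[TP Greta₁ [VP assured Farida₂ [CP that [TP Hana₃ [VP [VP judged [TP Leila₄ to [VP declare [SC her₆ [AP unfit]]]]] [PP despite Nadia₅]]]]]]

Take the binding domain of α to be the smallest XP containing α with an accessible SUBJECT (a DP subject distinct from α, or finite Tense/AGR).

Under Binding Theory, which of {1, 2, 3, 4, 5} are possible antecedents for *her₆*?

{1, 2, 3, 5}

*her* is a pronoun, so Principle B applies: it must be free in its binding domain.
Binding domain of *her₆*: the embedded TP, whose subject is Leila₄.
*Greta₁* c-commands the pronoun but from outside its binding domain, and is not c-commanded by it → coindexation permitted.
*Farida₂* c-commands the pronoun but from outside its binding domain, and is not c-commanded by it → coindexation permitted.
*Hana₃* c-commands the pronoun but from outside its binding domain, and is not c-commanded by it → coindexation permitted.
*Leila₄* c-commands the pronoun within its binding domain → coindexation would violate Principle B.
*Nadia₅* and the pronoun do not c-command one another → neither Principle B nor Principle C is at stake; coindexation permitted.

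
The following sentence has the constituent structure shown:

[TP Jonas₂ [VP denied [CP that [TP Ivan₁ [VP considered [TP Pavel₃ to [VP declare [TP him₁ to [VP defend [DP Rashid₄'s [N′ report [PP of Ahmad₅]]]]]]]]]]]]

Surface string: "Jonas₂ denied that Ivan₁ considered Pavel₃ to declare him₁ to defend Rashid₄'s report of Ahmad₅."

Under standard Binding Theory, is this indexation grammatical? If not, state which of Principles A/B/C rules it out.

grammatical

The two coindexed NPs are *Ivan₁* and *him₁*.
*him₁* is a pronoun; its binding domain is the embedded TP, whose subject is Pavel₃. Within that domain it is c-commanded only by *Pavel₃*, which carries a different index — the pronoun is free locally, so Principle B holds.
*Ivan₁* is an R-expression; *him₁* does not c-command it, and no other NP shares its index, so Principle C is satisfied.
All principles are respected.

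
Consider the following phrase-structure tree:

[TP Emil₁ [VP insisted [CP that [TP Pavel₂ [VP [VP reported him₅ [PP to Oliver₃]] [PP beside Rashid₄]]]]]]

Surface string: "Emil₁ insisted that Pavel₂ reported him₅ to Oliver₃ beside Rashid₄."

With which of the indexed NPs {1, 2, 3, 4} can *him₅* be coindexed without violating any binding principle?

{1, 4}

*him* is a pronoun, so Principle B applies: it must be free in its binding domain.
Binding domain of *him₅*: the embedded TP, whose subject is Pavel₂.
*Emil₁* c-commands the pronoun but from outside its binding domain, and is not c-commanded by it → coindexation permitted.
*Pavel₂* c-commands the pronoun within its binding domain → coindexation would violate Principle B.
*Oliver₃*: the pronoun c-commands this R-expression → coindexation would violate Principle C on *Oliver₃*.
*Rashid₄* and the pronoun do not c-command one another → neither Principle B nor Principle C is at stake; coindexation permitted.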